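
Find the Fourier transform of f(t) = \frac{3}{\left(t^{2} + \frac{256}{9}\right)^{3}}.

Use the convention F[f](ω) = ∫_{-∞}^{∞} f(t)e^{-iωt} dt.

F(ω) = \frac{81 \pi \left(256 \omega^{2} + 144 \left|{\omega}\right| + 27\right) e^{- \frac{16 \left|{\omega}\right|}{3}}}{8388608}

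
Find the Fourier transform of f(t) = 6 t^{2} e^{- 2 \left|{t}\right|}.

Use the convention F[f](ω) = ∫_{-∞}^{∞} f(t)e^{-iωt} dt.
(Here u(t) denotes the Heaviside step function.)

F(ω) = \frac{48 \left(4 - 3 \omega^{2}\right)}{\left(\omega^{2} + 4\right)^{3}}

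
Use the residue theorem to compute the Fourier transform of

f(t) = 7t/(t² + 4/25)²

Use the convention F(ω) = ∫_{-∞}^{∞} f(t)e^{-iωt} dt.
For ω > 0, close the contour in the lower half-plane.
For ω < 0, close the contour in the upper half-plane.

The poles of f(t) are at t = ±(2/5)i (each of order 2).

Let g(z) = f(z)e^{-iωz}; for large |z| the factor e^{-iωz} decays in the lower half-plane when ω > 0 and in the upper half-plane when ω < 0.

Case ω > 0 (lower half-plane, clockwise contour ⇒ F(ω) = -2πi·ΣRes):
  Res_{z = - \frac{2 i}{5}} g(z) = \frac{35 \omega e^{- \frac{2 \omega}{5}}}{8} (pole of order 2)
  F(ω) = -2πi·ΣRes = - \frac{35 i \pi \omega e^{- \frac{2 \omega}{5}}}{4}

Case ω < 0 (upper half-plane, counterclockwise contour ⇒ F(ω) = +2πi·ΣRes):
  Res_{z = \frac{2 i}{5}} g(z) = - \frac{35 \omega e^{\frac{2 \omega}{5}}}{8} (pole of order 2)
  F(ω) = 2πi·ΣRes = - \frac{35 i \pi \omega e^{\frac{2 \omega}{5}}}{4}

Both cases combine into a single formula in |ω|:

F(ω) = - \frac{35 i \pi \omega e^{- \frac{2 \left|{\omega}\right|}{5}}}{4}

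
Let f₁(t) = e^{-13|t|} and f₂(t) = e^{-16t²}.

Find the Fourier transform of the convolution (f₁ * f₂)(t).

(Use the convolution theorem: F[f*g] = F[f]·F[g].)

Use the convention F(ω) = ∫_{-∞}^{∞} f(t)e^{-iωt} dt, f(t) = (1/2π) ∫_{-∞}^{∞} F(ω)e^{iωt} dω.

F[f₁*f₂](ω) = \frac{13 \sqrt{\pi} e^{- \frac{\omega^{2}}{64}}}{2 \left(\omega^{2} + 169\right)}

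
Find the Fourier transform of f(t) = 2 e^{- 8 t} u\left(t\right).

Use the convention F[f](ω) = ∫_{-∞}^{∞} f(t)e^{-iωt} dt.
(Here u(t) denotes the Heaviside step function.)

F(ω) = \frac{2}{i \omega + 8}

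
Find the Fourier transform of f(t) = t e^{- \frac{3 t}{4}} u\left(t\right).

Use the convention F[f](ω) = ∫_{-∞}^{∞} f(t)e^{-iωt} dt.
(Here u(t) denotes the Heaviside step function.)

F(ω) = \frac{16}{\left(4 i \omega + 3\right)^{2}}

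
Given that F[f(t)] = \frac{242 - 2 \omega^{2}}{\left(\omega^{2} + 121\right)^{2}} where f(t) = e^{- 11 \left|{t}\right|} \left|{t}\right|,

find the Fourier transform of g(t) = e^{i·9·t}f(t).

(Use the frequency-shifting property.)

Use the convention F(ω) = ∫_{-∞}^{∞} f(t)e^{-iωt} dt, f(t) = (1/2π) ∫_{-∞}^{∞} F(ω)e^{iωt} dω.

F[g](ω) = \frac{2 \left(121 - \left(\omega - 9\right)^{2}\right)}{\left(\left(\omega - 9\right)^{2} + 121\right)^{2}}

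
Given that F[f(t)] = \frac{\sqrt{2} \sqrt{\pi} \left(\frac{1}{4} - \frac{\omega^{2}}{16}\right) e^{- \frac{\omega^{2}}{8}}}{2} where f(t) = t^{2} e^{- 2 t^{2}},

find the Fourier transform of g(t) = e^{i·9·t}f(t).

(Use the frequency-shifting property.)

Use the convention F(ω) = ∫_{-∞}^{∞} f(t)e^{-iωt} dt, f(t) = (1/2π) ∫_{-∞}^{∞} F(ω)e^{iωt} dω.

F[g](ω) = \frac{\sqrt{2} \sqrt{\pi} \left(4 - \left(\omega - 9\right)^{2}\right) e^{- \frac{\left(\omega - 9\right)^{2}}{8}}}{32}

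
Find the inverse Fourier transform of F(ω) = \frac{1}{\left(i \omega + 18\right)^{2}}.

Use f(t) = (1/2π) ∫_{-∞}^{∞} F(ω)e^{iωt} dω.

f(t) = t e^{- 18 t} u\left(t\right)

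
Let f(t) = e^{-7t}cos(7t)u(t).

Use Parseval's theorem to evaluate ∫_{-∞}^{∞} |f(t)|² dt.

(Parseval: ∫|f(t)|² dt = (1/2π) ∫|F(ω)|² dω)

∫|f(t)|² dt = \frac{3}{56}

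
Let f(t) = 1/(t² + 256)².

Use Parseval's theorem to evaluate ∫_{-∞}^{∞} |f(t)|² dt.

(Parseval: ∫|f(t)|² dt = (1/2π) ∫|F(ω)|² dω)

∫|f(t)|² dt = \frac{5 \pi}{4294967296}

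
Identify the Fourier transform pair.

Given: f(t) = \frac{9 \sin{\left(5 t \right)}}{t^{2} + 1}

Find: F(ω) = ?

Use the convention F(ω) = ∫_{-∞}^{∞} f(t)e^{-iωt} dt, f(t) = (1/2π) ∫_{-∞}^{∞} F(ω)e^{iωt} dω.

F(ω) = \frac{9 i \pi e^{- \left|{\omega + 5}\right|}}{2} - \frac{9 i \pi e^{- \left|{\omega - 5}\right|}}{2}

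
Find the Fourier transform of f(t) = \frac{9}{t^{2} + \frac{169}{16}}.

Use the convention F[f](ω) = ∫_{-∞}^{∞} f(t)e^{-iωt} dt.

F(ω) = \frac{36 \pi e^{- \frac{13 \left|{\omega}\right|}{4}}}{13}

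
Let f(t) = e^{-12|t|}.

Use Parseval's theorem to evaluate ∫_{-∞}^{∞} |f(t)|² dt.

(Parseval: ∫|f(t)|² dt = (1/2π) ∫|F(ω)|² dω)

∫|f(t)|² dt = \frac{1}{12}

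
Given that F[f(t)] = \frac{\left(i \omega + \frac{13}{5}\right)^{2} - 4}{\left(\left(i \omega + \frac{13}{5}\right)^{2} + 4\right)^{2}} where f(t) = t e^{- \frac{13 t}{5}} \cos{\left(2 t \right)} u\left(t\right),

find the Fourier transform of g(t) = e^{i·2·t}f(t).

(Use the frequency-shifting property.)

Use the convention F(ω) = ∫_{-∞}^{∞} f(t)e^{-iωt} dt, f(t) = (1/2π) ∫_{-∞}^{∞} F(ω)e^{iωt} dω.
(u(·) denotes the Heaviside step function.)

F[g](ω) = \frac{25 \left(\left(5 i \left(\omega - 2\right) + 13\right)^{2} - 100\right)}{\left(\left(5 i \left(\omega - 2\right) + 13\right)^{2} + 100\right)^{2}}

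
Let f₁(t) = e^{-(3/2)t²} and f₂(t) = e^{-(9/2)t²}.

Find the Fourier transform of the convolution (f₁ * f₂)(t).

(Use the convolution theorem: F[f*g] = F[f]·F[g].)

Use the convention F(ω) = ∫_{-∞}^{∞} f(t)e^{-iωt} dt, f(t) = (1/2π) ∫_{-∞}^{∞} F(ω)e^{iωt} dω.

F[f₁*f₂](ω) = \frac{2 \sqrt{3} \pi e^{- \frac{2 \omega^{2}}{9}}}{9}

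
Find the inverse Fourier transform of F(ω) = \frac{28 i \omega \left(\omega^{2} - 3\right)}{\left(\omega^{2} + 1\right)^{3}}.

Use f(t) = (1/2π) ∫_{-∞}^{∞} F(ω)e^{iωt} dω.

f(t) = 7 t e^{- \left|{t}\right|} \left|{t}\right|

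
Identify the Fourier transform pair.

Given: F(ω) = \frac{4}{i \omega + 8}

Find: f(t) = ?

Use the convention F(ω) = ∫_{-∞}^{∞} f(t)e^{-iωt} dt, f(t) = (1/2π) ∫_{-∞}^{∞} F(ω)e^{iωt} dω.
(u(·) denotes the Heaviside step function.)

f(t) = 4 e^{- 8 t} u\left(t\right)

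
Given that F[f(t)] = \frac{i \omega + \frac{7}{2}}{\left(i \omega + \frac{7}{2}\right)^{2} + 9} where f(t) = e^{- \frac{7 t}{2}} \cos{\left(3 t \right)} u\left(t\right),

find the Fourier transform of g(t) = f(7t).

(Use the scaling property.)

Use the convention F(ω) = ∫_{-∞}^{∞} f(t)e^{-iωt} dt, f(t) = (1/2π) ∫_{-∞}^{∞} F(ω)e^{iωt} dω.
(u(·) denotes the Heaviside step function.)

F[g](ω) = \frac{2 \left(2 i \omega + 49\right)}{\left(2 i \omega + 49\right)^{2} + 1764}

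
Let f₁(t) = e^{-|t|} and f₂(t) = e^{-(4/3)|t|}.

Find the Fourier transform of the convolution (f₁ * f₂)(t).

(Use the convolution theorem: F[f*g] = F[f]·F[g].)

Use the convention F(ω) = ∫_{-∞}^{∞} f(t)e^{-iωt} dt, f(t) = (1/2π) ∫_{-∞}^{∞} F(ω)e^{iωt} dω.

F[f₁*f₂](ω) = \frac{48}{\left(\omega^{2} + 1\right) \left(9 \omega^{2} + 16\right)}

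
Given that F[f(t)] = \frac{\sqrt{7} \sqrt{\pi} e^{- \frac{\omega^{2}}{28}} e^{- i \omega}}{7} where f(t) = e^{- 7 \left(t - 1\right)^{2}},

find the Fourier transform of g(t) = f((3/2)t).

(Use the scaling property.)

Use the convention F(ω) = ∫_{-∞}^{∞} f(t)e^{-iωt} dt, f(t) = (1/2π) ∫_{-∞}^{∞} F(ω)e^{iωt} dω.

F[g](ω) = \frac{2 \sqrt{7} \sqrt{\pi} e^{- \frac{\omega \left(\omega + 42 i\right)}{63}}}{21}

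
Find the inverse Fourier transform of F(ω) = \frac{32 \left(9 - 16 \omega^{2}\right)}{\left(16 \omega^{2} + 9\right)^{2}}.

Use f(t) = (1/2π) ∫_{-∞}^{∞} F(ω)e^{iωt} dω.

f(t) = e^{- \frac{3 \left|{t}\right|}{4}} \left|{t}\right|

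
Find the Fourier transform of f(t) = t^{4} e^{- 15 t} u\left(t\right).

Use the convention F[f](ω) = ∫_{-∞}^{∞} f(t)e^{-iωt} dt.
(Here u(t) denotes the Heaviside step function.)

F(ω) = \frac{24}{\left(i \omega + 15\right)^{5}}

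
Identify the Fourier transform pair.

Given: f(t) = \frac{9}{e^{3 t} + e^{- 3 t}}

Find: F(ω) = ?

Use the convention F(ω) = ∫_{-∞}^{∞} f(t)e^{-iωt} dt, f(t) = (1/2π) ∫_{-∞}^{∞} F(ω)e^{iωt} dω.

F(ω) = \frac{3 \pi}{2 \cosh{\left(\frac{\pi \omega}{6} \right)}}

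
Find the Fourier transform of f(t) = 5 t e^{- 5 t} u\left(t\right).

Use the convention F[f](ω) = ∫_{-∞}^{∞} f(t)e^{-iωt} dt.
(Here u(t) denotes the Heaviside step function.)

F(ω) = \frac{5}{\left(i \omega + 5\right)^{2}}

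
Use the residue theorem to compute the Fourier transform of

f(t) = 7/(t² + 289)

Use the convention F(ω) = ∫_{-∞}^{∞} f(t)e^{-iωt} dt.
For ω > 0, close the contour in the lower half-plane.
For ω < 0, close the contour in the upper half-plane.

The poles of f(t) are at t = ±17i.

Let g(z) = f(z)e^{-iωz}; for large |z| the factor e^{-iωz} decays in the lower half-plane when ω > 0 and in the upper half-plane when ω < 0.

Case ω > 0 (lower half-plane, clockwise contour ⇒ F(ω) = -2πi·ΣRes):
  Res_{z = - 17 i} g(z) = \frac{7 i e^{- 17 \omega}}{34}
  F(ω) = -2πi·ΣRes = \frac{7 \pi e^{- 17 \omega}}{17}

Case ω < 0 (upper half-plane, counterclockwise contour ⇒ F(ω) = +2πi·ΣRes):
  Res_{z = 17 i} g(z) = - \frac{7 i e^{17 \omega}}{34}
  F(ω) = 2πi·ΣRes = \frac{7 \pi e^{17 \omega}}{17}

Both cases combine into a single formula in |ω|:

F(ω) = \frac{7 \pi e^{- 17 \left|{\omega}\right|}}{17}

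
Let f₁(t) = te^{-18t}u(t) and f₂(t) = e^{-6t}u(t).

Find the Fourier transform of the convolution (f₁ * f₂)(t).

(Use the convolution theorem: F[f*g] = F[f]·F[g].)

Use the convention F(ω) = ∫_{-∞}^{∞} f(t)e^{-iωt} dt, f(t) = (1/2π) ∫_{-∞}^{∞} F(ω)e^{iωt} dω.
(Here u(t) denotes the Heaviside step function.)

F[f₁*f₂](ω) = \frac{1}{\left(i \omega + 6\right) \left(i \omega + 18\right)^{2}}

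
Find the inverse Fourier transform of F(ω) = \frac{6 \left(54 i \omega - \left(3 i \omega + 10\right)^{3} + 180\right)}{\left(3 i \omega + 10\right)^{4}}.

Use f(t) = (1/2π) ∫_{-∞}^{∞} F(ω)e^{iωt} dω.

f(t) = 2 \left(t^{2} - 1\right) e^{- \frac{10 t}{3}} u\left(t\right)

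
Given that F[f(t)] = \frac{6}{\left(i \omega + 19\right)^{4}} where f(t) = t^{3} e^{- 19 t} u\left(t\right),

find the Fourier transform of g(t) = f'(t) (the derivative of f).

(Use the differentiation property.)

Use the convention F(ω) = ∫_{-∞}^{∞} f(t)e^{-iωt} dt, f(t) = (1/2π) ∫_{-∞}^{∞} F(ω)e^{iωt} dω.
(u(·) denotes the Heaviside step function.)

F[g](ω) = \frac{6 i \omega}{\left(i \omega + 19\right)^{4}}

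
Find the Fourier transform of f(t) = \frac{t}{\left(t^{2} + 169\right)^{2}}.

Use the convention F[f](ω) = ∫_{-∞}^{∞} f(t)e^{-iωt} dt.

F(ω) = - \frac{i \pi \omega e^{- 13 \left|{\omega}\right|}}{26}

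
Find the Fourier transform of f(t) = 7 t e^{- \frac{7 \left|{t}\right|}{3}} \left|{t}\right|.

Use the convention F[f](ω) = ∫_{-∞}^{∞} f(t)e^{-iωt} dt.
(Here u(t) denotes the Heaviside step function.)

F(ω) = \frac{6804 i \omega \left(3 \omega^{2} - 49\right)}{\left(9 \omega^{2} + 49\right)^{3}}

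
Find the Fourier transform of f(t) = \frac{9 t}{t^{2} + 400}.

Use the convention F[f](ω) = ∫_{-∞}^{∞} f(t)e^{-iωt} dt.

F(ω) = - 9 i \pi e^{- 20 \left|{\omega}\right|} \operatorname{sign}{\left(\omega \right)}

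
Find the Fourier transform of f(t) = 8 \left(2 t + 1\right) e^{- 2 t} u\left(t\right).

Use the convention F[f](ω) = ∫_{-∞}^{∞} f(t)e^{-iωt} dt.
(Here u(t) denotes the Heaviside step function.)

F(ω) = \frac{8 \left(- i \omega - 4\right)}{\omega^{2} - 4 i \omega - 4}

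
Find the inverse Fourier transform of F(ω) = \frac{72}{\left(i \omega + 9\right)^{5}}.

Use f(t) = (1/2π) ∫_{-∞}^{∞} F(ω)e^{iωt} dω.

f(t) = 3 t^{4} e^{- 9 t} u\left(t\right)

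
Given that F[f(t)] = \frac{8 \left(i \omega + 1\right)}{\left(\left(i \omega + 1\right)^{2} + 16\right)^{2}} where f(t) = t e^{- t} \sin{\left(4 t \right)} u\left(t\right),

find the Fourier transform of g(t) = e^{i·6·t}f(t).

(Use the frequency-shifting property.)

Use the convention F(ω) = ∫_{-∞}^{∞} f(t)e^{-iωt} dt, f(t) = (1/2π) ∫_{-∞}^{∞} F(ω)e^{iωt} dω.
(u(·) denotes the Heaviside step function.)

F[g](ω) = \frac{8 \left(i \left(\omega - 6\right) + 1\right)}{\left(\left(i \left(\omega - 6\right) + 1\right)^{2} + 16\right)^{2}}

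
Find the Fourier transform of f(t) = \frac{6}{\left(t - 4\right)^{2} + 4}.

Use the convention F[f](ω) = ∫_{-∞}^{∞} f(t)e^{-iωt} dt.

F(ω) = 3 \pi e^{- 4 i \omega - 2 \left|{\omega}\right|}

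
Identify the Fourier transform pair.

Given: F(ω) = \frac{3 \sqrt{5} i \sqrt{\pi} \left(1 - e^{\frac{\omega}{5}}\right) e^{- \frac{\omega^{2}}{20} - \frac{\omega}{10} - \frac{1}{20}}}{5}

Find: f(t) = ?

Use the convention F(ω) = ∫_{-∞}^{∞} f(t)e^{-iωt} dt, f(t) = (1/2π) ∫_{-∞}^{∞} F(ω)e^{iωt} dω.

f(t) = 6 e^{- 5 t^{2}} \sin{\left(t \right)}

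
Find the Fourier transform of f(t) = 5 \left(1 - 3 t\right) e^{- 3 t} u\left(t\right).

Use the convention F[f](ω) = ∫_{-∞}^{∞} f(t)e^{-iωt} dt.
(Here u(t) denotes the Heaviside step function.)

F(ω) = \frac{5 i \omega}{- \omega^{2} + 6 i \omega + 9}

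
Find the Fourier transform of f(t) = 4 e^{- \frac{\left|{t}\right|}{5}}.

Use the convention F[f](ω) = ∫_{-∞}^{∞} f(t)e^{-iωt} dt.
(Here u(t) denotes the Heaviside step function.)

F(ω) = \frac{40}{25 \omega^{2} + 1}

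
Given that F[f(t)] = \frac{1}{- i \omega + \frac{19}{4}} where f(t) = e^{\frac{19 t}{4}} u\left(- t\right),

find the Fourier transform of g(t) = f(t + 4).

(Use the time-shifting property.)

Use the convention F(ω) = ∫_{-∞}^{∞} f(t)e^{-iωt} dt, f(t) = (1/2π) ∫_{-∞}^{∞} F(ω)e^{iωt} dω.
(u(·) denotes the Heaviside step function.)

F[g](ω) = - \frac{4 e^{4 i \omega}}{4 i \omega - 19}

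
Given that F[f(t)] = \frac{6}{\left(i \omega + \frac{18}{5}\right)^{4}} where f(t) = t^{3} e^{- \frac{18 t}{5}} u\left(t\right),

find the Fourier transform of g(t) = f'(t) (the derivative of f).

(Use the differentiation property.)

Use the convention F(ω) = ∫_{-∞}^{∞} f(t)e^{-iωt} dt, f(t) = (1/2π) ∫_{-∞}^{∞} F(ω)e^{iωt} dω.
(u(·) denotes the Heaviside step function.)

F[g](ω) = \frac{3750 i \omega}{\left(5 i \omega + 18\right)^{4}}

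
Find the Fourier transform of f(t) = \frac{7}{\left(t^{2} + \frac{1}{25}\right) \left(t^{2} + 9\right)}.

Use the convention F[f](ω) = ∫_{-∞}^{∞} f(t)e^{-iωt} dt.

F(ω) = - \frac{25 \pi e^{- 3 \left|{\omega}\right|}}{96} + \frac{125 \pi e^{- \frac{\left|{\omega}\right|}{5}}}{32}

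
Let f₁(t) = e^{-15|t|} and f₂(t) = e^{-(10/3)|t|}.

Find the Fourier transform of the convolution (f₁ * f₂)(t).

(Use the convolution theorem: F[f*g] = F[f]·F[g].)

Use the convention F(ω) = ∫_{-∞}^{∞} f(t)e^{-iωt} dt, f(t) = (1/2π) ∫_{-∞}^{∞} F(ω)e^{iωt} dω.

F[f₁*f₂](ω) = \frac{1800}{\left(\omega^{2} + 225\right) \left(9 \omega^{2} + 100\right)}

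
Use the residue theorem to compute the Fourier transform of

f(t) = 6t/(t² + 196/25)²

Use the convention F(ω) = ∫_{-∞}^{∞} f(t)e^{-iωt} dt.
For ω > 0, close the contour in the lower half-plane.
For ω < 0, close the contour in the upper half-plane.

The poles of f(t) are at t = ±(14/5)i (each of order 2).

Let g(z) = f(z)e^{-iωz}; for large |z| the factor e^{-iωz} decays in the lower half-plane when ω > 0 and in the upper half-plane when ω < 0.

Case ω > 0 (lower half-plane, clockwise contour ⇒ F(ω) = -2πi·ΣRes):
  Res_{z = - \frac{14 i}{5}} g(z) = \frac{15 \omega e^{- \frac{14 \omega}{5}}}{28} (pole of order 2)
  F(ω) = -2πi·ΣRes = - \frac{15 i \pi \omega e^{- \frac{14 \omega}{5}}}{14}

Case ω < 0 (upper half-plane, counterclockwise contour ⇒ F(ω) = +2πi·ΣRes):
  Res_{z = \frac{14 i}{5}} g(z) = - \frac{15 \omega e^{\frac{14 \omega}{5}}}{28} (pole of order 2)
  F(ω) = 2πi·ΣRes = - \frac{15 i \pi \omega e^{\frac{14 \omega}{5}}}{14}

Both cases combine into a single formula in |ω|:

F(ω) = - \frac{15 i \pi \omega e^{- \frac{14 \left|{\omega}\right|}{5}}}{14}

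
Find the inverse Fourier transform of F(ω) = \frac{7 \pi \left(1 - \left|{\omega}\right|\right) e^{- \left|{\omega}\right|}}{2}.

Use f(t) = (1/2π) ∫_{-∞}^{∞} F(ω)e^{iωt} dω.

f(t) = \frac{7 t^{2}}{\left(t^{2} + 1\right)^{2}}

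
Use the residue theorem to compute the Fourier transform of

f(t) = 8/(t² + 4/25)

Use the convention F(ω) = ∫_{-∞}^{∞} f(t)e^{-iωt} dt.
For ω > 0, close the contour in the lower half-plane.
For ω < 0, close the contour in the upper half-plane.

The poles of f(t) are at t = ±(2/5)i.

Let g(z) = f(z)e^{-iωz}; for large |z| the factor e^{-iωz} decays in the lower half-plane when ω > 0 and in the upper half-plane when ω < 0.

Case ω > 0 (lower half-plane, clockwise contour ⇒ F(ω) = -2πi·ΣRes):
  Res_{z = - \frac{2 i}{5}} g(z) = 10 i e^{- \frac{2 \omega}{5}}
  F(ω) = -2πi·ΣRes = 20 \pi e^{- \frac{2 \omega}{5}}

Case ω < 0 (upper half-plane, counterclockwise contour ⇒ F(ω) = +2πi·ΣRes):
  Res_{z = \frac{2 i}{5}} g(z) = - 10 i e^{\frac{2 \omega}{5}}
  F(ω) = 2πi·ΣRes = 20 \pi e^{\frac{2 \omega}{5}}

Both cases combine into a single formula in |ω|:

F(ω) = 20 \pi e^{- \frac{2 \left|{\omega}\right|}{5}}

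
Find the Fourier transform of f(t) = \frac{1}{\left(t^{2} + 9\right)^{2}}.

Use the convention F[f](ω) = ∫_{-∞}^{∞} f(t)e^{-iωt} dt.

F(ω) = \frac{\pi \left(3 \left|{\omega}\right| + 1\right) e^{- 3 \left|{\omega}\right|}}{54}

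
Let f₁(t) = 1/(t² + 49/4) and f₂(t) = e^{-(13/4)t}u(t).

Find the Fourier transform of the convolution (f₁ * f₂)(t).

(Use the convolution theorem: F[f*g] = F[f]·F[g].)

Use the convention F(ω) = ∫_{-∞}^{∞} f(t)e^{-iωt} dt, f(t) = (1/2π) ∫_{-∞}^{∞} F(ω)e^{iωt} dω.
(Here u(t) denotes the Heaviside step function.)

F[f₁*f₂](ω) = \frac{8 \pi e^{- \frac{7 \left|{\omega}\right|}{2}}}{7 \left(4 i \omega + 13\right)}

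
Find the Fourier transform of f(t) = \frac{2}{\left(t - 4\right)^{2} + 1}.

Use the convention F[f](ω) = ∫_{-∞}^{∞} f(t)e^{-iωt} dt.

F(ω) = 2 \pi e^{- 4 i \omega - \left|{\omega}\right|}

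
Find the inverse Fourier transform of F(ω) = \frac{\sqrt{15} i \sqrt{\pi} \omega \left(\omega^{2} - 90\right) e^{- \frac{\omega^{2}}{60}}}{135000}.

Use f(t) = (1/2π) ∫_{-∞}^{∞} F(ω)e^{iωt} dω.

f(t) = 3 t^{3} e^{- 15 t^{2}}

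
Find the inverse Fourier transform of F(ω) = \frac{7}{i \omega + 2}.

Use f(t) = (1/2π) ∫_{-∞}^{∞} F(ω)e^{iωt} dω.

f(t) = 7 e^{- 2 t} u\left(t\right)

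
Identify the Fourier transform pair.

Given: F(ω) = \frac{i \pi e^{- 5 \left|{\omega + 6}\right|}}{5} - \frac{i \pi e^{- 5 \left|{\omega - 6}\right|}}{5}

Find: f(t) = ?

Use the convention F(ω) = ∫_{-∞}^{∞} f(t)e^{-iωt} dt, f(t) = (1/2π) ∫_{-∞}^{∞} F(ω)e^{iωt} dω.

f(t) = \frac{2 \sin{\left(6 t \right)}}{t^{2} + 25}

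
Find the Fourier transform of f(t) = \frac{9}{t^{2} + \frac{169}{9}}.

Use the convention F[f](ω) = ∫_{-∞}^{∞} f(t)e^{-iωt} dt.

F(ω) = \frac{27 \pi e^{- \frac{13 \left|{\omega}\right|}{3}}}{13}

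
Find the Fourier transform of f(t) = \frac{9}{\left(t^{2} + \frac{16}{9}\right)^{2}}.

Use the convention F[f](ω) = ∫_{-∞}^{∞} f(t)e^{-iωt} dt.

F(ω) = \frac{81 \pi \left(4 \left|{\omega}\right| + 3\right) e^{- \frac{4 \left|{\omega}\right|}{3}}}{128}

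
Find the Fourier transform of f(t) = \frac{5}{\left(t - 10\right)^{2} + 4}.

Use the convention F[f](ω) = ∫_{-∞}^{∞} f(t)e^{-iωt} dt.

F(ω) = \frac{5 \pi e^{- 10 i \omega - 2 \left|{\omega}\right|}}{2}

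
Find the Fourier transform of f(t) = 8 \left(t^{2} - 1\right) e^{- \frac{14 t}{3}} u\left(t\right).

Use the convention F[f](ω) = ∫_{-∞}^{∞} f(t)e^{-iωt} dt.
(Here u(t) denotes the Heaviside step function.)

F(ω) = \frac{24 \left(54 i \omega - \left(3 i \omega + 14\right)^{3} + 252\right)}{\left(3 i \omega + 14\right)^{4}}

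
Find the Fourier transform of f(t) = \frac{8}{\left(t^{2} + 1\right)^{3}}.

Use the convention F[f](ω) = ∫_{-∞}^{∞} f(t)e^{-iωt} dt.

F(ω) = \pi \left(\omega^{2} + 3 \left|{\omega}\right| + 3\right) e^{- \left|{\omega}\right|}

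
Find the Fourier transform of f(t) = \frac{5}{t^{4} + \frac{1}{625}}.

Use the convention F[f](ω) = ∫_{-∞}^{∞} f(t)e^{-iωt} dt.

F(ω) = 625 \pi e^{- \frac{\sqrt{2} \left|{\omega}\right|}{10}} \sin{\left(\frac{\sqrt{2} \left|{\omega}\right|}{10} + \frac{\pi}{4} \right)}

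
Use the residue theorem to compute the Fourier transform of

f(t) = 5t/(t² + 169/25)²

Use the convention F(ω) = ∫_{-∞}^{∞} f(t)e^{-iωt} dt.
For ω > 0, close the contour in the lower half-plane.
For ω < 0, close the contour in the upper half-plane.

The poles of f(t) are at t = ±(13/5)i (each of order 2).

Let g(z) = f(z)e^{-iωz}; for large |z| the factor e^{-iωz} decays in the lower half-plane when ω > 0 and in the upper half-plane when ω < 0.

Case ω > 0 (lower half-plane, clockwise contour ⇒ F(ω) = -2πi·ΣRes):
  Res_{z = - \frac{13 i}{5}} g(z) = \frac{25 \omega e^{- \frac{13 \omega}{5}}}{52} (pole of order 2)
  F(ω) = -2πi·ΣRes = - \frac{25 i \pi \omega e^{- \frac{13 \omega}{5}}}{26}

Case ω < 0 (upper half-plane, counterclockwise contour ⇒ F(ω) = +2πi·ΣRes):
  Res_{z = \frac{13 i}{5}} g(z) = - \frac{25 \omega e^{\frac{13 \omega}{5}}}{52} (pole of order 2)
  F(ω) = 2πi·ΣRes = - \frac{25 i \pi \omega e^{\frac{13 \omega}{5}}}{26}

Both cases combine into a single formula in |ω|:

F(ω) = - \frac{25 i \pi \omega e^{- \frac{13 \left|{\omega}\right|}{5}}}{26}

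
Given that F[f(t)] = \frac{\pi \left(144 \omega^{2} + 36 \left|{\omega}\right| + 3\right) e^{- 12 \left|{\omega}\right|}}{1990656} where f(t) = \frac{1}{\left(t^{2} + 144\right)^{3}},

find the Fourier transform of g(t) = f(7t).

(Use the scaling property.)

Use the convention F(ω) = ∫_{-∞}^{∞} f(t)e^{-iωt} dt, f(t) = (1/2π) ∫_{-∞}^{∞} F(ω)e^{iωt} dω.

F[g](ω) = \frac{\pi \left(48 \omega^{2} + 84 \left|{\omega}\right| + 49\right) e^{- \frac{12 \left|{\omega}\right|}{7}}}{227598336}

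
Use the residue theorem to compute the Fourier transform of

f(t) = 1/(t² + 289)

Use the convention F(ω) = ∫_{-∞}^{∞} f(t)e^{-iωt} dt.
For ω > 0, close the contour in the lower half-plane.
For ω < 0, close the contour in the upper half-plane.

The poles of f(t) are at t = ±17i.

Let g(z) = f(z)e^{-iωz}; for large |z| the factor e^{-iωz} decays in the lower half-plane when ω > 0 and in the upper half-plane when ω < 0.

Case ω > 0 (lower half-plane, clockwise contour ⇒ F(ω) = -2πi·ΣRes):
  Res_{z = - 17 i} g(z) = \frac{i e^{- 17 \omega}}{34}
  F(ω) = -2πi·ΣRes = \frac{\pi e^{- 17 \omega}}{17}

Case ω < 0 (upper half-plane, counterclockwise contour ⇒ F(ω) = +2πi·ΣRes):
  Res_{z = 17 i} g(z) = - \frac{i e^{17 \omega}}{34}
  F(ω) = 2πi·ΣRes = \frac{\pi e^{17 \omega}}{17}

Both cases combine into a single formula in |ω|:

F(ω) = \frac{\pi e^{- 17 \left|{\omega}\right|}}{17}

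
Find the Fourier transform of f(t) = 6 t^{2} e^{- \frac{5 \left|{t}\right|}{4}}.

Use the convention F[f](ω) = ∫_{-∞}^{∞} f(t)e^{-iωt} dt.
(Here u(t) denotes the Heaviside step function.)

F(ω) = \frac{7680 \left(25 - 48 \omega^{2}\right)}{\left(16 \omega^{2} + 25\right)^{3}}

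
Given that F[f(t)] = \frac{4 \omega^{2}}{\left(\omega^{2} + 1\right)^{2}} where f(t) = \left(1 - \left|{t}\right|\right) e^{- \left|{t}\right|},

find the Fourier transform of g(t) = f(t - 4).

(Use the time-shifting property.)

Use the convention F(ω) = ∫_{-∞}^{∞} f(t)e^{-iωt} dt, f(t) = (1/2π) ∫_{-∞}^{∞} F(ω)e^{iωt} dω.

F[g](ω) = \frac{4 \omega^{2} e^{- 4 i \omega}}{\left(\omega^{2} + 1\right)^{2}}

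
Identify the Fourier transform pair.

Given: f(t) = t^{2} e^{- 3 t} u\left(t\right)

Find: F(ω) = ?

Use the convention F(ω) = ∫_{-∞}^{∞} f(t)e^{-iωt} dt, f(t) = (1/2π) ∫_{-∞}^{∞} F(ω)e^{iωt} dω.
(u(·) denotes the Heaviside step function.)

F(ω) = \frac{2}{\left(i \omega + 3\right)^{3}}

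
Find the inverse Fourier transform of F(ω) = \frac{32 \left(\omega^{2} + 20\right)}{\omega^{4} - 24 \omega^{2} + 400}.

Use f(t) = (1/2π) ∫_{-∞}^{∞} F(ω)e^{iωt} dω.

f(t) = 8 e^{- 2 \left|{t}\right|} \cos{\left(4 \left|{t}\right| \right)}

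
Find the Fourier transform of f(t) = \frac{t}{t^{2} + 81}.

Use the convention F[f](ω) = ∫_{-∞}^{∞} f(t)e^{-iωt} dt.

F(ω) = - i \pi e^{- 9 \left|{\omega}\right|} \operatorname{sign}{\left(\omega \right)}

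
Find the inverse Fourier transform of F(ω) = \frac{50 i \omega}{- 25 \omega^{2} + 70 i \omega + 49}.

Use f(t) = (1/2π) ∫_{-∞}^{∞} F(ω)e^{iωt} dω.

f(t) = 2 \left(1 - \frac{7 t}{5}\right) e^{- \frac{7 t}{5}} u\left(t\right)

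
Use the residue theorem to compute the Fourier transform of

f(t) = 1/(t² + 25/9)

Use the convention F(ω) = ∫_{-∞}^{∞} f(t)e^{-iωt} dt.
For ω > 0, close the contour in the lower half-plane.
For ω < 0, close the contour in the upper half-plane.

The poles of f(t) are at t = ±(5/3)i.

Let g(z) = f(z)e^{-iωz}; for large |z| the factor e^{-iωz} decays in the lower half-plane when ω > 0 and in the upper half-plane when ω < 0.

Case ω > 0 (lower half-plane, clockwise contour ⇒ F(ω) = -2πi·ΣRes):
  Res_{z = - \frac{5 i}{3}} g(z) = \frac{3 i e^{- \frac{5 \omega}{3}}}{10}
  F(ω) = -2πi·ΣRes = \frac{3 \pi e^{- \frac{5 \omega}{3}}}{5}

Case ω < 0 (upper half-plane, counterclockwise contour ⇒ F(ω) = +2πi·ΣRes):
  Res_{z = \frac{5 i}{3}} g(z) = - \frac{3 i e^{\frac{5 \omega}{3}}}{10}
  F(ω) = 2πi·ΣRes = \frac{3 \pi e^{\frac{5 \omega}{3}}}{5}

Both cases combine into a single formula in |ω|:

F(ω) = \frac{3 \pi e^{- \frac{5 \left|{\omega}\right|}{3}}}{5}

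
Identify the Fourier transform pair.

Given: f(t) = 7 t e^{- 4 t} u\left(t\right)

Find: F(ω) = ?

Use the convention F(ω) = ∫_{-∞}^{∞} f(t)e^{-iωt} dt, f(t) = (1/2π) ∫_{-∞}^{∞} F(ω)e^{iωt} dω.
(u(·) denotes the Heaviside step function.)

F(ω) = \frac{7}{\left(i \omega + 4\right)^{2}}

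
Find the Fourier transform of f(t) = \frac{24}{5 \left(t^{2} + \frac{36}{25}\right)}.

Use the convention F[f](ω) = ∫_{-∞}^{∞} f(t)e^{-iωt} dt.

F(ω) = 4 \pi e^{- \frac{6 \left|{\omega}\right|}{5}}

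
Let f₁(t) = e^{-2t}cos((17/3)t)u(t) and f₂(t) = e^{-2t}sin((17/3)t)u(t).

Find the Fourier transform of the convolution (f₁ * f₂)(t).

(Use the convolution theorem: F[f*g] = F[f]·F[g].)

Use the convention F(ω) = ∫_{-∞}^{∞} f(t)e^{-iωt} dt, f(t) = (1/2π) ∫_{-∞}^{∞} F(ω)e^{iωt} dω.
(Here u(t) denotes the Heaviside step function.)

F[f₁*f₂](ω) = \frac{459 \left(i \omega + 2\right)}{\left(9 \left(i \omega + 2\right)^{2} + 289\right)^{2}}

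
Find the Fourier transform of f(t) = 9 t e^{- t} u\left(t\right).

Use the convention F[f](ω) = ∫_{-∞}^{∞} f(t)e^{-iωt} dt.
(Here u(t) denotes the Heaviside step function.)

F(ω) = \frac{9}{\left(i \omega + 1\right)^{2}}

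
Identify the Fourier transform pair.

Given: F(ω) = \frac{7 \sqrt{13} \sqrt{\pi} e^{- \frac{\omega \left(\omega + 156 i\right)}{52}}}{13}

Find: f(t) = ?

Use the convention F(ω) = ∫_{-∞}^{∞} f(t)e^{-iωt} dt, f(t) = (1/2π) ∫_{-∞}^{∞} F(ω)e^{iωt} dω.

f(t) = 7 e^{- 13 \left(t - 3\right)^{2}}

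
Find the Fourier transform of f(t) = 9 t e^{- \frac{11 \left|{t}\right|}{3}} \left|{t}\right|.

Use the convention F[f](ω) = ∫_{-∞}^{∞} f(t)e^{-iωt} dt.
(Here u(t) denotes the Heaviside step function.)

F(ω) = \frac{8748 i \omega \left(3 \omega^{2} - 121\right)}{\left(9 \omega^{2} + 121\right)^{3}}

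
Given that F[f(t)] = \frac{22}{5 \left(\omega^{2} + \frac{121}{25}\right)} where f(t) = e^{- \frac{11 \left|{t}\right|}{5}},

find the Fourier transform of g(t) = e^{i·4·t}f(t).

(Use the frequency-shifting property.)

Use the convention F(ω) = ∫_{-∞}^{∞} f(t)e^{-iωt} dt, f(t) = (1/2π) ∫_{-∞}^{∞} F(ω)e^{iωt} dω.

F[g](ω) = \frac{110}{25 \left(\omega - 4\right)^{2} + 121}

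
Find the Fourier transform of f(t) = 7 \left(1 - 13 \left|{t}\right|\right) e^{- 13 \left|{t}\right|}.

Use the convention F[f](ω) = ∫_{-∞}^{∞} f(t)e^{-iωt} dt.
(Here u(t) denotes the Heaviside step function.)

F(ω) = \frac{364 \omega^{2}}{\left(\omega^{2} + 169\right)^{2}}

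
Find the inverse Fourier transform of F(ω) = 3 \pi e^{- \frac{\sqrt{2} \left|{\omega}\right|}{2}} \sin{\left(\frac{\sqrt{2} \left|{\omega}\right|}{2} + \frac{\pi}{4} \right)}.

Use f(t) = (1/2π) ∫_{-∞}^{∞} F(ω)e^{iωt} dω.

f(t) = \frac{3}{t^{4} + 1}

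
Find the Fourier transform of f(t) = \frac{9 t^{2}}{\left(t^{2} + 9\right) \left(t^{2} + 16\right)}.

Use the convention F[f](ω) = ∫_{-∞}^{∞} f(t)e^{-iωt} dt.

F(ω) = \frac{9 \pi \left(4 - 3 e^{\left|{\omega}\right|}\right) e^{- 4 \left|{\omega}\right|}}{7}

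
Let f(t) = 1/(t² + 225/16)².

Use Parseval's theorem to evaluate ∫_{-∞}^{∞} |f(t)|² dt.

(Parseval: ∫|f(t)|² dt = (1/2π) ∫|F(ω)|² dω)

∫|f(t)|² dt = \frac{1024 \pi}{34171875}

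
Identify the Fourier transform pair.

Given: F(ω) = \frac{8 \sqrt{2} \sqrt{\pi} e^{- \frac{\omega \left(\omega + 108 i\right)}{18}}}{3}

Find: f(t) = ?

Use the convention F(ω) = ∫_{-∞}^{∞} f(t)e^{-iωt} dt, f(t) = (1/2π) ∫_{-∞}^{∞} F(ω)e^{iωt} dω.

f(t) = 8 e^{- \frac{9 \left(t - 6\right)^{2}}{2}}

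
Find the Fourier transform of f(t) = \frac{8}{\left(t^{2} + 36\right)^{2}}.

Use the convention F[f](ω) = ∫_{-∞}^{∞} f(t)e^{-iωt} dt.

F(ω) = \frac{\pi \left(6 \left|{\omega}\right| + 1\right) e^{- 6 \left|{\omega}\right|}}{54}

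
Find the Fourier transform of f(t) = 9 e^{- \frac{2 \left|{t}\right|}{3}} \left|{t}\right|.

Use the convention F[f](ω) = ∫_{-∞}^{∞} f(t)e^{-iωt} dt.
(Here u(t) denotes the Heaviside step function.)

F(ω) = \frac{162 \left(4 - 9 \omega^{2}\right)}{\left(9 \omega^{2} + 4\right)^{2}}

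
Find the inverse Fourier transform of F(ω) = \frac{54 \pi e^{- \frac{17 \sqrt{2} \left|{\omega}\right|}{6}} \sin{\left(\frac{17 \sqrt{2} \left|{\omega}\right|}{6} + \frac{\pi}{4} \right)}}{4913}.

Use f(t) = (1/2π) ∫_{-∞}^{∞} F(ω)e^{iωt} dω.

f(t) = \frac{2}{t^{4} + \frac{83521}{81}}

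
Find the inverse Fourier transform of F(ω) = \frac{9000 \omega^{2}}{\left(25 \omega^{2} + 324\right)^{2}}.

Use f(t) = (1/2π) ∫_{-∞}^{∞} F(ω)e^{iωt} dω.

f(t) = \left(1 - \frac{18 \left|{t}\right|}{5}\right) e^{- \frac{18 \left|{t}\right|}{5}}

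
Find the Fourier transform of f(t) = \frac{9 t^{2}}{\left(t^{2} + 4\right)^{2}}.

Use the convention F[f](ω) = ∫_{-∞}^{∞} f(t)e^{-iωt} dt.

F(ω) = \frac{9 \pi \left(1 - 2 \left|{\omega}\right|\right) e^{- 2 \left|{\omega}\right|}}{4}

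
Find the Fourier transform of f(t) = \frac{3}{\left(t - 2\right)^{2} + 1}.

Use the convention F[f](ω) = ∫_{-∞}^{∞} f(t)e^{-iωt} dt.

F(ω) = 3 \pi e^{- 2 i \omega - \left|{\omega}\right|}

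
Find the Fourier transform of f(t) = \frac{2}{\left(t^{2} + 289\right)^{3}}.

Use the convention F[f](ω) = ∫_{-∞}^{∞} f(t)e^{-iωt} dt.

F(ω) = \frac{\pi \left(289 \omega^{2} + 51 \left|{\omega}\right| + 3\right) e^{- 17 \left|{\omega}\right|}}{5679428}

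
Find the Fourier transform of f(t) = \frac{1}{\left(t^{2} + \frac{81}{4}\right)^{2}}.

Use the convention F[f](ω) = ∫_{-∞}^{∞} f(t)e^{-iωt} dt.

F(ω) = \frac{2 \pi \left(9 \left|{\omega}\right| + 2\right) e^{- \frac{9 \left|{\omega}\right|}{2}}}{729}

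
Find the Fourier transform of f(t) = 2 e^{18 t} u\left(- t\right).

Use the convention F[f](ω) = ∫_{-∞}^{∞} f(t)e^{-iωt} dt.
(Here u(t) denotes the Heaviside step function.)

F(ω) = - \frac{2}{i \omega - 18}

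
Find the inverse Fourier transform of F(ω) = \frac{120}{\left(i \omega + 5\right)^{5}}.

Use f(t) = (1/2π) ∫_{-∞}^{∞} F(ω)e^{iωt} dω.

f(t) = 5 t^{4} e^{- 5 t} u\left(t\right)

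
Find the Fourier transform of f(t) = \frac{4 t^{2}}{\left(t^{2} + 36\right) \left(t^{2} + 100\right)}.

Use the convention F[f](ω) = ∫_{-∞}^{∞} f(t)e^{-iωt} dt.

F(ω) = \frac{\pi \left(5 - 3 e^{4 \left|{\omega}\right|}\right) e^{- 10 \left|{\omega}\right|}}{8}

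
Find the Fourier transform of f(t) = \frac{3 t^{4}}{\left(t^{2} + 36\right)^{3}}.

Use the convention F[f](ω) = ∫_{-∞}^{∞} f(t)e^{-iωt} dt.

F(ω) = \frac{3 \pi \left(12 \omega^{2} - 10 \left|{\omega}\right| + 1\right) e^{- 6 \left|{\omega}\right|}}{16}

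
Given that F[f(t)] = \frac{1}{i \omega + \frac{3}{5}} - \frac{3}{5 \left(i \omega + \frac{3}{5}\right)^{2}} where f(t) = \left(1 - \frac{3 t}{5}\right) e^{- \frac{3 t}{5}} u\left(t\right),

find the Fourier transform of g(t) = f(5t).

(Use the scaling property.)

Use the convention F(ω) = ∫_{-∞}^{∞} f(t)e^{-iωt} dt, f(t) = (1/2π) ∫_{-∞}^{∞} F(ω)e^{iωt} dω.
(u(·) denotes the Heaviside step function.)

F[g](ω) = \frac{i \omega}{- \omega^{2} + 6 i \omega + 9}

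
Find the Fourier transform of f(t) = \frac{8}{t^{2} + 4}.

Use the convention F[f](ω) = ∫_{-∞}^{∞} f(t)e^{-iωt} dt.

F(ω) = 4 \pi e^{- 2 \left|{\omega}\right|}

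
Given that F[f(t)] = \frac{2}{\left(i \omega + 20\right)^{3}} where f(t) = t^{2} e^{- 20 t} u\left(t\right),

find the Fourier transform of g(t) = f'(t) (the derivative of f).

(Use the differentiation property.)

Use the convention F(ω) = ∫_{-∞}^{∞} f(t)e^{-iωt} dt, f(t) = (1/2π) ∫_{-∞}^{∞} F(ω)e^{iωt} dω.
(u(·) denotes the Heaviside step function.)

F[g](ω) = \frac{2 i \omega}{\left(i \omega + 20\right)^{3}}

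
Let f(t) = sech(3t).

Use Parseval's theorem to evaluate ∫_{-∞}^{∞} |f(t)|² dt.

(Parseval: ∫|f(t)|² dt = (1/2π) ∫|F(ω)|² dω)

∫|f(t)|² dt = \frac{2}{3}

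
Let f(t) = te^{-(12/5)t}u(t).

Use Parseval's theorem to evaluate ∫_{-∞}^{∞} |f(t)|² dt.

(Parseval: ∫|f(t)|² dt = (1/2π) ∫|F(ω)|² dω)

∫|f(t)|² dt = \frac{125}{6912}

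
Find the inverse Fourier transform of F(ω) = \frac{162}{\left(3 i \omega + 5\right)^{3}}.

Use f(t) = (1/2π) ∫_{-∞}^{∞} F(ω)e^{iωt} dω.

f(t) = 3 t^{2} e^{- \frac{5 t}{3}} u\left(t\right)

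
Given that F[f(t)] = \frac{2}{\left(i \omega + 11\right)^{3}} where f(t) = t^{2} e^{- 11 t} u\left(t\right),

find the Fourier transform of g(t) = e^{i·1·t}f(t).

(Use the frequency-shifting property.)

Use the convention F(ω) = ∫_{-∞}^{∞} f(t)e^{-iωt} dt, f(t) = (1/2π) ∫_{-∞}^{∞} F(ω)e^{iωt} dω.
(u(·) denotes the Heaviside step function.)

F[g](ω) = \frac{2}{\left(i \left(\omega - 1\right) + 11\right)^{3}}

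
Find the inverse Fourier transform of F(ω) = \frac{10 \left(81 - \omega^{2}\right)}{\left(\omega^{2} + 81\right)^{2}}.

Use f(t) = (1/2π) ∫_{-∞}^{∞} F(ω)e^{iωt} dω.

f(t) = 5 e^{- 9 \left|{t}\right|} \left|{t}\right|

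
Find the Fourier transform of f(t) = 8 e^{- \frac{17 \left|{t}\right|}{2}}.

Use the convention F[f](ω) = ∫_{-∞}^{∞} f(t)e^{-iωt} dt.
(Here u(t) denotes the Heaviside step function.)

F(ω) = \frac{544}{4 \omega^{2} + 289}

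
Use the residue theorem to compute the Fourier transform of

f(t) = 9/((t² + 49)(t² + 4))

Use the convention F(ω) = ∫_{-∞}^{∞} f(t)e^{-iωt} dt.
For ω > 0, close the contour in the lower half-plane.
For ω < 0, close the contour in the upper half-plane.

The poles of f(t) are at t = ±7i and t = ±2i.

Let g(z) = f(z)e^{-iωz}; for large |z| the factor e^{-iωz} decays in the lower half-plane when ω > 0 and in the upper half-plane when ω < 0.

Case ω > 0 (lower half-plane, clockwise contour ⇒ F(ω) = -2πi·ΣRes):
  Res_{z = - 7 i} g(z) = - \frac{i e^{- 7 \omega}}{70}
  Res_{z = - 2 i} g(z) = \frac{i e^{- 2 \omega}}{20}
  F(ω) = -2πi·ΣRes = \frac{\pi \left(7 e^{5 \omega} - 2\right) e^{- 7 \omega}}{70}

Case ω < 0 (upper half-plane, counterclockwise contour ⇒ F(ω) = +2πi·ΣRes):
  Res_{z = 7 i} g(z) = \frac{i e^{7 \omega}}{70}
  Res_{z = 2 i} g(z) = - \frac{i e^{2 \omega}}{20}
  F(ω) = 2πi·ΣRes = \frac{\pi \left(7 - 2 e^{5 \omega}\right) e^{2 \omega}}{70}

Both cases combine into a single formula in |ω|:

F(ω) = \frac{\pi \left(7 e^{5 \left|{\omega}\right|} - 2\right) e^{- 7 \left|{\omega}\right|}}{70}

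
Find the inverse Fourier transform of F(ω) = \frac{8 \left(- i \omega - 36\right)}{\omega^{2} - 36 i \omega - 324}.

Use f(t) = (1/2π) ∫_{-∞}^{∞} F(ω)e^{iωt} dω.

f(t) = 8 \left(18 t + 1\right) e^{- 18 t} u\left(t\right)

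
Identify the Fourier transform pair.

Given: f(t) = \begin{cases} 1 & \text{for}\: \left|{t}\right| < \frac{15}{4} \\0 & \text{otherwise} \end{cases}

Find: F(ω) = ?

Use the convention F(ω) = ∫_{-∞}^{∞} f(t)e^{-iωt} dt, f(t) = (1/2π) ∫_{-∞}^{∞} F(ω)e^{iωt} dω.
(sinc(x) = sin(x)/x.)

F(ω) = \frac{15 \operatorname{sinc}{\left(\frac{15 \omega}{4} \right)}}{2}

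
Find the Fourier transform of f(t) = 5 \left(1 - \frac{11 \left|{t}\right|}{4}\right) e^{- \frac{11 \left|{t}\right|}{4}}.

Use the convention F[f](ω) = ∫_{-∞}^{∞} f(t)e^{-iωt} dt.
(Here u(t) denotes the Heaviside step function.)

F(ω) = \frac{14080 \omega^{2}}{\left(16 \omega^{2} + 121\right)^{2}}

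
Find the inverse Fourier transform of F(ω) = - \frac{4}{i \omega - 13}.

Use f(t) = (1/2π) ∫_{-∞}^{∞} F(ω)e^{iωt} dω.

f(t) = 4 e^{13 t} u\left(- t\right)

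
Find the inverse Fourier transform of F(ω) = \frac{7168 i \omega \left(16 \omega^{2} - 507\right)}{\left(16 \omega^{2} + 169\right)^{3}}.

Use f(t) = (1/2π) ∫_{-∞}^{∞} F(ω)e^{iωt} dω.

f(t) = 7 t e^{- \frac{13 \left|{t}\right|}{4}} \left|{t}\right|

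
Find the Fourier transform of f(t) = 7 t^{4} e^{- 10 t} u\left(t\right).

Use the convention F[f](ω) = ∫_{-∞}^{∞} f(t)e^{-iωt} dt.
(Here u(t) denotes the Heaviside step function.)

F(ω) = \frac{168}{\left(i \omega + 10\right)^{5}}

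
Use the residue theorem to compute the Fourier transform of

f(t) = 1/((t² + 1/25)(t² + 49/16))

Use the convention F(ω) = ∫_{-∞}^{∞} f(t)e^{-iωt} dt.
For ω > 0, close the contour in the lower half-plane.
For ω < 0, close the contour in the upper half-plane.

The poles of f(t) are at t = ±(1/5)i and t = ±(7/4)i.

Let g(z) = f(z)e^{-iωz}; for large |z| the factor e^{-iωz} decays in the lower half-plane when ω > 0 and in the upper half-plane when ω < 0.

Case ω > 0 (lower half-plane, clockwise contour ⇒ F(ω) = -2πi·ΣRes):
  Res_{z = - \frac{i}{5}} g(z) = \frac{1000 i e^{- \frac{\omega}{5}}}{1209}
  Res_{z = - \frac{7 i}{4}} g(z) = - \frac{800 i e^{- \frac{7 \omega}{4}}}{8463}
  F(ω) = -2πi·ΣRes = - \frac{1600 \pi e^{- \frac{7 \omega}{4}}}{8463} + \frac{2000 \pi e^{- \frac{\omega}{5}}}{1209}

Case ω < 0 (upper half-plane, counterclockwise contour ⇒ F(ω) = +2πi·ΣRes):
  Res_{z = \frac{i}{5}} g(z) = - \frac{1000 i e^{\frac{\omega}{5}}}{1209}
  Res_{z = \frac{7 i}{4}} g(z) = \frac{800 i e^{\frac{7 \omega}{4}}}{8463}
  F(ω) = 2πi·ΣRes = \frac{400 \pi \left(35 e^{\frac{\omega}{5}} - 4 e^{\frac{7 \omega}{4}}\right)}{8463}

Both cases combine into a single formula in |ω|:

F(ω) = - \frac{1600 \pi e^{- \frac{7 \left|{\omega}\right|}{4}}}{8463} + \frac{2000 \pi e^{- \frac{\left|{\omega}\right|}{5}}}{1209}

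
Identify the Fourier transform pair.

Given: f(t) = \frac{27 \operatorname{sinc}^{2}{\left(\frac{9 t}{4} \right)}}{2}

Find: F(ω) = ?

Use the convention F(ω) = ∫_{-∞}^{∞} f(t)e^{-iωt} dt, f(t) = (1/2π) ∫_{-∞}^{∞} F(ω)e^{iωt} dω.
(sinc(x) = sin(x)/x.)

F(ω) = \begin{cases} \frac{2 \pi \left(9 - 2 \left|{\omega}\right|\right)}{3} & \text{for}\: \omega > - \frac{9}{2} \wedge \omega < \frac{9}{2} \\0 & \text{otherwise} \end{cases}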